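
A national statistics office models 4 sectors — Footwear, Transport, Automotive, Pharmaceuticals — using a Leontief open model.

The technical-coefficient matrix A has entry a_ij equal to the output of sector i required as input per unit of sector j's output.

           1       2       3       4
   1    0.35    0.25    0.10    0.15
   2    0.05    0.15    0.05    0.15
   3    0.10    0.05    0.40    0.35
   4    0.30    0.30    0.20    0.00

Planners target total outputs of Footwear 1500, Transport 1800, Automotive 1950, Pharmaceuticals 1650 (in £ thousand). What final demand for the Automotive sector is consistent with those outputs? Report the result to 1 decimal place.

d_3 = 352.5

I − A =
  [   0.65    -0.25    -0.10    -0.15]
  [  -0.05     0.85    -0.05    -0.15]
  [  -0.10    -0.05     0.60    -0.35]
  [  -0.30    -0.30    -0.20     1.00]
d = (I − A) x:
  d_1 = (+0.65)·1500 + (-0.25)·1800 + (-0.10)·1950 + (-0.15)·1650 = 82.5
  d_2 = (-0.05)·1500 + (+0.85)·1800 + (-0.05)·1950 + (-0.15)·1650 = 1110.0
  d_3 = (-0.10)·1500 + (-0.05)·1800 + (+0.60)·1950 + (-0.35)·1650 = 352.5
  d_4 = (-0.30)·1500 + (-0.30)·1800 + (-0.20)·1950 + (+1.00)·1650 = 270.0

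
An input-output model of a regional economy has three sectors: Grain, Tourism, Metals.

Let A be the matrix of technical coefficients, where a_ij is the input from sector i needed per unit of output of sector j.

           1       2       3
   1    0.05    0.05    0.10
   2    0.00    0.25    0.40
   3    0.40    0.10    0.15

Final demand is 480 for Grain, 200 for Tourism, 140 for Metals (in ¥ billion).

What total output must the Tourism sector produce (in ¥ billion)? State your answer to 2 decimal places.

I − A =
  [   0.95    -0.05    -0.10]
  [   0.00     0.75    -0.40]
  [  -0.40    -0.10     0.85]
Cofactors of I−A, C_ij = (−1)^(i+j)·(minor ij) (rows/columns in the sector order above):
  C_11 = (0.75)(0.85) − (-0.40)(-0.10) = 0.5975
  C_12 = −[(0.00)(0.85) − (-0.40)(-0.40)] = 0.1600
  C_13 = (0.00)(-0.10) − (0.75)(-0.40) = 0.3000
  C_21 = −[(-0.05)(0.85) − (-0.10)(-0.10)] = 0.0525
  C_22 = (0.95)(0.85) − (-0.10)(-0.40) = 0.7675
  C_23 = −[(0.95)(-0.10) − (-0.05)(-0.40)] = 0.1150
  C_31 = (-0.05)(-0.40) − (-0.10)(0.75) = 0.0950
  C_32 = −[(0.95)(-0.40) − (-0.10)(0.00)] = 0.3800
  C_33 = (0.95)(0.75) − (-0.05)(0.00) = 0.7125
det(I−A) = Σ_j (I−A)_1j·C_1j = (0.95)(0.5975) + (-0.05)(0.1600) + (-0.10)(0.3000) = 0.529625
adj(I−A) = Cᵀ =
  [ 0.5975   0.0525   0.0950]
  [ 0.1600   0.7675   0.3800]
  [ 0.3000   0.1150   0.7125]
(I − A)⁻¹ = adj(I−A) / det(I−A) ≈
  [   1.1282     0.0991     0.1794]
  [   0.3021     1.4491     0.7175]
  [   0.5664     0.2171     1.3453]
x = (I − A)⁻¹ d = adj(I−A)·d / det(I−A), with det(I−A) = 0.529625:
  x_1 = (0.5975·480 + 0.0525·200 + 0.0950·140) / 0.529625 = 310.60 / 0.529625 ≈ 586.45
  x_2 = (0.1600·480 + 0.7675·200 + 0.3800·140) / 0.529625 = 283.50 / 0.529625 ≈ 535.28
  x_3 = (0.3000·480 + 0.1150·200 + 0.7125·140) / 0.529625 = 266.75 / 0.529625 ≈ 503.66

x_2 = 535.28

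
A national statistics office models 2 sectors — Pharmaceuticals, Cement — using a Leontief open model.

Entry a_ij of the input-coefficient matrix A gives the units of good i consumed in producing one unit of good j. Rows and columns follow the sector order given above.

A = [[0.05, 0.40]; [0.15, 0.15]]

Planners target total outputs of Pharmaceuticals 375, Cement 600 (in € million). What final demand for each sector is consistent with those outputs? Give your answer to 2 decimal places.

I − A =
  [   0.95    -0.40]
  [  -0.15     0.85]
d = (I − A) x:
  d_P = (+0.95)·375 + (-0.40)·600 = 116.25
  d_C = (-0.15)·375 + (+0.85)·600 = 453.75

d_P = 116.25, d_C = 453.75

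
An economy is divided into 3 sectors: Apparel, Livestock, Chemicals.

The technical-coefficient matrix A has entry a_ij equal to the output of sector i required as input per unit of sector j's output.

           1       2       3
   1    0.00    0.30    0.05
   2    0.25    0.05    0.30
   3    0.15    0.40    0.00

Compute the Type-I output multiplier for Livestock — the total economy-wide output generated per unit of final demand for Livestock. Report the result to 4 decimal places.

m_2 = 2.4096

I − A =
  [   1.00    -0.30    -0.05]
  [  -0.25     0.95    -0.30]
  [  -0.15    -0.40     1.00]
Cofactors of I−A, C_ij = (−1)^(i+j)·(minor ij) (rows/columns in the sector order above):
  C_11 = (0.95)(1.00) − (-0.30)(-0.40) = 0.8300
  C_12 = −[(-0.25)(1.00) − (-0.30)(-0.15)] = 0.2950
  C_13 = (-0.25)(-0.40) − (0.95)(-0.15) = 0.2425
  C_21 = −[(-0.30)(1.00) − (-0.05)(-0.40)] = 0.3200
  C_22 = (1.00)(1.00) − (-0.05)(-0.15) = 0.9925
  C_23 = −[(1.00)(-0.40) − (-0.30)(-0.15)] = 0.4450
  C_31 = (-0.30)(-0.30) − (-0.05)(0.95) = 0.1375
  C_32 = −[(1.00)(-0.30) − (-0.05)(-0.25)] = 0.3125
  C_33 = (1.00)(0.95) − (-0.30)(-0.25) = 0.8750
det(I−A) = Σ_j (I−A)_1j·C_1j = (1.00)(0.8300) + (-0.30)(0.2950) + (-0.05)(0.2425) = 0.729375
adj(I−A) = Cᵀ =
  [ 0.8300   0.3200   0.1375]
  [ 0.2950   0.9925   0.3125]
  [ 0.2425   0.4450   0.8750]
(I − A)⁻¹ = adj(I−A) / det(I−A) ≈
  [   1.13796     0.43873     0.18852]
  [   0.40446     1.36075     0.42845]
  [   0.33248     0.61011     1.19966]
The output multiplier for sector j is the column-j sum of the Leontief inverse (I − A)⁻¹ = adj(I−A) / det(I−A).
Column 2 of adj(I−A): (0.3200, 0.9925, 0.4450); det(I−A) = 0.729375.
m_2 = (0.3200 + 0.9925 + 0.4450) / 0.729375 = 1.7575 / 0.729375 ≈ 2.4096.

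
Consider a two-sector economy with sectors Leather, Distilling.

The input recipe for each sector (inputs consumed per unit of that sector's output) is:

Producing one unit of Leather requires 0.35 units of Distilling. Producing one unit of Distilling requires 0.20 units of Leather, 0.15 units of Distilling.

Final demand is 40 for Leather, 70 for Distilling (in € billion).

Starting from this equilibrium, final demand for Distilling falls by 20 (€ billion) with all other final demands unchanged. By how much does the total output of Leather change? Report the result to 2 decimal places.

Δx_L = -5.13

I − A =
  [   1.00    -0.20]
  [  -0.35     0.85]
det(I−A) = (1.00)(0.85) − (-0.20)(-0.35) = 0.7800
adj(I−A) = [[0.85, 0.20], [0.35, 1.00]]
(I − A)⁻¹ = adj(I−A) / det(I−A) ≈
  [   1.0897     0.2564]
  [   0.4487     1.2821]
Δx = (I − A)⁻¹ Δd with Δd having -20 in the Distilling component and 0 elsewhere.
So Δx_L = L_LD · (-20), where L_LD = adj(I−A)_LD / det(I−A) = 0.20 / 0.7800.
Δx_L = 0.20 × (-20) / 0.7800 = -4.00 / 0.7800 ≈ -5.13.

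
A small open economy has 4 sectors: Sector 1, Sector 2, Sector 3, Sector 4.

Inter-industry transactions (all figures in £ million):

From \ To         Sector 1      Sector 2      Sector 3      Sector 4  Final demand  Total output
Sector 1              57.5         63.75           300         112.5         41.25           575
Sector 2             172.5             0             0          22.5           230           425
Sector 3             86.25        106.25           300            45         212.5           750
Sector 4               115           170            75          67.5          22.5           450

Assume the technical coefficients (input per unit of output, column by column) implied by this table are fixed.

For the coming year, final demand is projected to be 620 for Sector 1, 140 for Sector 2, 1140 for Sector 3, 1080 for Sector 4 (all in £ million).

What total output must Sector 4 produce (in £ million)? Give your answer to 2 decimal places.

x_4 = 3196.34

Technical coefficients a_ij = z_ij / X_j:
  a_11 = 57.5/575 = 0.10, a_21 = 172.5/575 = 0.30, a_31 = 86.25/575 = 0.15, a_41 = 115/575 = 0.20
  a_12 = 63.75/425 = 0.15, a_22 = 0/425 = 0.00, a_32 = 106.25/425 = 0.25, a_42 = 170/425 = 0.40
  a_13 = 300/750 = 0.40, a_23 = 0/750 = 0.00, a_33 = 300/750 = 0.40, a_43 = 75/750 = 0.10
  a_14 = 112.5/450 = 0.25, a_24 = 22.5/450 = 0.05, a_34 = 45/450 = 0.10, a_44 = 67.5/450 = 0.15
I − A =
  [   0.90    -0.15    -0.40    -0.25]
  [  -0.30     1.00     0.00    -0.05]
  [  -0.15    -0.25     0.60    -0.10]
  [  -0.20    -0.40    -0.10     0.85]
Compute the cofactors C_ij = (−1)^(i+j)·(3×3 minor ij) of I−A; the adjugate is their transpose:
adj(I−A) = Cᵀ =
  [ 0.486750   0.242250   0.357750   0.199500]
  [ 0.156750   0.357250   0.118000   0.081000]
  [ 0.222750   0.251875   0.627250   0.154125]
  [ 0.214500   0.254750   0.213500   0.423000]
det(I−A) = Σ_j (I−A)_1j·C_1j = (0.90)(0.486750) + (-0.15)(0.156750) + (-0.40)(0.222750) + (-0.25)(0.214500) = 0.2718375
(I − A)⁻¹ = adj(I−A) / det(I−A) ≈
  [   1.7906     0.8912     1.3160     0.7339]
  [   0.5766     1.3142     0.4341     0.2980]
  [   0.8194     0.9266     2.3074     0.5670]
  [   0.7891     0.9371     0.7854     1.5561]
x = (I − A)⁻¹ d = adj(I−A)·d / det(I−A), with det(I−A) = 0.2718375:
  x_1 = (0.486750·620 + 0.242250·140 + 0.357750·1140 + 0.199500·1080) / 0.2718375 = 958.995 / 0.2718375 ≈ 3527.82
  x_2 = (0.156750·620 + 0.357250·140 + 0.118000·1140 + 0.081000·1080) / 0.2718375 = 369.20 / 0.2718375 ≈ 1358.16
  x_3 = (0.222750·620 + 0.251875·140 + 0.627250·1140 + 0.154125·1080) / 0.2718375 = 1054.8875 / 0.2718375 ≈ 3880.58
  x_4 = (0.214500·620 + 0.254750·140 + 0.213500·1140 + 0.423000·1080) / 0.2718375 = 868.885 / 0.2718375 ≈ 3196.34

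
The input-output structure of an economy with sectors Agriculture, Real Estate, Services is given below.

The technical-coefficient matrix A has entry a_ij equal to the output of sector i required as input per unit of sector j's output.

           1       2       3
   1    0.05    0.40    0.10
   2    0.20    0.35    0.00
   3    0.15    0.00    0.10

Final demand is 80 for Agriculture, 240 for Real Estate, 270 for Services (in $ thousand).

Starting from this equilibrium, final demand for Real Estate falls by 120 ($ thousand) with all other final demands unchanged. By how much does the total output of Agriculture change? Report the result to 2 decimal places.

I − A =
  [   0.95    -0.40    -0.10]
  [  -0.20     0.65     0.00]
  [  -0.15     0.00     0.90]
Cofactors of I−A, C_ij = (−1)^(i+j)·(minor ij) (rows/columns in the sector order above):
  C_11 = (0.65)(0.90) − (0.00)(0.00) = 0.5850
  C_12 = −[(-0.20)(0.90) − (0.00)(-0.15)] = 0.1800
  C_13 = (-0.20)(0.00) − (0.65)(-0.15) = 0.0975
  C_21 = −[(-0.40)(0.90) − (-0.10)(0.00)] = 0.3600
  C_22 = (0.95)(0.90) − (-0.10)(-0.15) = 0.8400
  C_23 = −[(0.95)(0.00) − (-0.40)(-0.15)] = 0.0600
  C_31 = (-0.40)(0.00) − (-0.10)(0.65) = 0.0650
  C_32 = −[(0.95)(0.00) − (-0.10)(-0.20)] = 0.0200
  C_33 = (0.95)(0.65) − (-0.40)(-0.20) = 0.5375
det(I−A) = Σ_j (I−A)_1j·C_1j = (0.95)(0.5850) + (-0.40)(0.1800) + (-0.10)(0.0975) = 0.4740
adj(I−A) = Cᵀ =
  [ 0.5850   0.3600   0.0650]
  [ 0.1800   0.8400   0.0200]
  [ 0.0975   0.0600   0.5375]
(I − A)⁻¹ = adj(I−A) / det(I−A) ≈
  [   1.2342     0.7595     0.1371]
  [   0.3797     1.7722     0.0422]
  [   0.2057     0.1266     1.1340]
Δx = (I − A)⁻¹ Δd with Δd having -120 in the Real Estate component and 0 elsewhere.
So Δx_1 = L_12 · (-120), where L_12 = adj(I−A)_12 / det(I−A) = 0.3600 / 0.4740.
Δx_1 = 0.3600 × (-120) / 0.4740 = -43.20 / 0.4740 ≈ -91.14.

Δx_1 = -91.14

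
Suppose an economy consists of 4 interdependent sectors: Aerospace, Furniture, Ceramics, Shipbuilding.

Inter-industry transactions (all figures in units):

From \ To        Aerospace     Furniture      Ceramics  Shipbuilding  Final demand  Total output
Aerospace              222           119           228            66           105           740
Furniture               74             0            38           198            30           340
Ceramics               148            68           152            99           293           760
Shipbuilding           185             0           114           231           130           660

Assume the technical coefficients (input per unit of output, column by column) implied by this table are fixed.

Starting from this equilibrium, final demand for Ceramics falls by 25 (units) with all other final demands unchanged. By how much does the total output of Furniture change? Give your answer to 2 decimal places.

Technical coefficients a_ij = z_ij / X_j:
  a_AA = 222/740 = 0.30, a_FA = 74/740 = 0.10, a_CA = 148/740 = 0.20, a_SA = 185/740 = 0.25
  a_AF = 119/340 = 0.35, a_FF = 0/340 = 0.00, a_CF = 68/340 = 0.20, a_SF = 0/340 = 0.00
  a_AC = 228/760 = 0.30, a_FC = 38/760 = 0.05, a_CC = 152/760 = 0.20, a_SC = 114/760 = 0.15
  a_AS = 66/660 = 0.10, a_FS = 198/660 = 0.30, a_CS = 99/660 = 0.15, a_SS = 231/660 = 0.35
I − A =
  [   0.70    -0.35    -0.30    -0.10]
  [  -0.10     1.00    -0.05    -0.30]
  [  -0.20    -0.20     0.80    -0.15]
  [  -0.25     0.00    -0.15     0.65]
Compute the cofactors C_ij = (−1)^(i+j)·(3×3 minor ij) of I−A; the adjugate is their transpose:
adj(I−A) = Cᵀ =
  [ 0.482000   0.216125   0.237125   0.228625]
  [ 0.127125   0.275000   0.096500   0.168750]
  [ 0.195500   0.144625   0.381000   0.184750]
  [ 0.230500   0.116500   0.179125   0.455500]
det(I−A) = Σ_j (I−A)_1j·C_1j = (0.70)(0.482000) + (-0.35)(0.127125) + (-0.30)(0.195500) + (-0.10)(0.230500) = 0.21120625
(I − A)⁻¹ = adj(I−A) / det(I−A) ≈
  [   2.2821     1.0233     1.1227     1.0825]
  [   0.6019     1.3020     0.4569     0.7990]
  [   0.9256     0.6848     1.8039     0.8747]
  [   1.0914     0.5516     0.8481     2.1567]
Δx = (I − A)⁻¹ Δd with Δd having -25 in the Ceramics component and 0 elsewhere.
So Δx_F = L_FC · (-25), where L_FC = adj(I−A)_FC / det(I−A) = 0.096500 / 0.21120625.
Δx_F = 0.096500 × (-25) / 0.21120625 = -2.4125 / 0.21120625 ≈ -11.42.

Δx_F = -11.42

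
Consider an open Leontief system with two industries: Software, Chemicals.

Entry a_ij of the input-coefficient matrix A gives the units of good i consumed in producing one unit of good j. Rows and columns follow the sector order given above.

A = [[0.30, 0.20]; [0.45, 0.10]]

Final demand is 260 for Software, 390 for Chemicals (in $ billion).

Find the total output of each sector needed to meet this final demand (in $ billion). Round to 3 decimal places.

I − A =
  [   0.70    -0.20]
  [  -0.45     0.90]
det(I−A) = (0.70)(0.90) − (-0.20)(-0.45) = 0.5400
adj(I−A) = [[0.90, 0.20], [0.45, 0.70]]
(I − A)⁻¹ = adj(I−A) / det(I−A) ≈
  [   1.6667     0.3704]
  [   0.8333     1.2963]
x = (I − A)⁻¹ d = adj(I−A)·d / det(I−A), with det(I−A) = 0.5400:
  x_S = (0.90·260 + 0.20·390) / 0.5400 = 312.00 / 0.5400 ≈ 577.778
  x_C = (0.45·260 + 0.70·390) / 0.5400 = 390.00 / 0.5400 ≈ 722.222

x_S = 577.778, x_C = 722.222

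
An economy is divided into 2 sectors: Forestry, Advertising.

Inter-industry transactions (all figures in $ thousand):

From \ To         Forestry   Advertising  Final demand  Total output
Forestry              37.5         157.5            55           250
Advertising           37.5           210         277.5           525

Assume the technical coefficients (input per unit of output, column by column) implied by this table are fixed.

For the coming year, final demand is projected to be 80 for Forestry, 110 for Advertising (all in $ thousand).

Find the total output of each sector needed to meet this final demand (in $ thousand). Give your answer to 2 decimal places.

Technical coefficients a_ij = z_ij / X_j:
  a_FF = 37.5/250 = 0.15, a_AF = 37.5/250 = 0.15
  a_FA = 157.5/525 = 0.30, a_AA = 210/525 = 0.40
I − A =
  [   0.85    -0.30]
  [  -0.15     0.60]
det(I−A) = (0.85)(0.60) − (-0.30)(-0.15) = 0.4650
adj(I−A) = [[0.60, 0.30], [0.15, 0.85]]
(I − A)⁻¹ = adj(I−A) / det(I−A) ≈
  [   1.2903     0.6452]
  [   0.3226     1.8280]
x = (I − A)⁻¹ d = adj(I−A)·d / det(I−A), with det(I−A) = 0.4650:
  x_F = (0.60·80 + 0.30·110) / 0.4650 = 81.00 / 0.4650 ≈ 174.19
  x_A = (0.15·80 + 0.85·110) / 0.4650 = 105.50 / 0.4650 ≈ 226.88

x_F = 174.19, x_A = 226.88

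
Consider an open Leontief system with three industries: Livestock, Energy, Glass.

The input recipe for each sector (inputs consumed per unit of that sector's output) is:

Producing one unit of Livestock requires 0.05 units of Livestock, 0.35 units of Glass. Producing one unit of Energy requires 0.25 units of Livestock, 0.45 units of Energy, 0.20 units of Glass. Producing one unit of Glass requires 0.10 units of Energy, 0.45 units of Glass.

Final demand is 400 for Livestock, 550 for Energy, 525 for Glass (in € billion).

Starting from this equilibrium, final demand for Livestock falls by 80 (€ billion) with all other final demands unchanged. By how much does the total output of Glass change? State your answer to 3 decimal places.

I − A =
  [   0.95    -0.25     0.00]
  [   0.00     0.55    -0.10]
  [  -0.35    -0.20     0.55]
Cofactors of I−A, C_ij = (−1)^(i+j)·(minor ij) (rows/columns in the sector order above):
  C_11 = (0.55)(0.55) − (-0.10)(-0.20) = 0.2825
  C_12 = −[(0.00)(0.55) − (-0.10)(-0.35)] = 0.0350
  C_13 = (0.00)(-0.20) − (0.55)(-0.35) = 0.1925
  C_21 = −[(-0.25)(0.55) − (0.00)(-0.20)] = 0.1375
  C_22 = (0.95)(0.55) − (0.00)(-0.35) = 0.5225
  C_23 = −[(0.95)(-0.20) − (-0.25)(-0.35)] = 0.2775
  C_31 = (-0.25)(-0.10) − (0.00)(0.55) = 0.0250
  C_32 = −[(0.95)(-0.10) − (0.00)(0.00)] = 0.0950
  C_33 = (0.95)(0.55) − (-0.25)(0.00) = 0.5225
det(I−A) = Σ_j (I−A)_1j·C_1j = (0.95)(0.2825) + (-0.25)(0.0350) + (0.00)(0.1925) = 0.259625
adj(I−A) = Cᵀ =
  [ 0.2825   0.1375   0.0250]
  [ 0.0350   0.5225   0.0950]
  [ 0.1925   0.2775   0.5225]
(I − A)⁻¹ = adj(I−A) / det(I−A) ≈
  [   1.0881     0.5296     0.0963]
  [   0.1348     2.0125     0.3659]
  [   0.7415     1.0688     2.0125]
Δx = (I − A)⁻¹ Δd with Δd having -80 in the Livestock component and 0 elsewhere.
So Δx_G = L_GL · (-80), where L_GL = adj(I−A)_GL / det(I−A) = 0.1925 / 0.259625.
Δx_G = 0.1925 × (-80) / 0.259625 = -15.40 / 0.259625 ≈ -59.316.

Δx_G = -59.316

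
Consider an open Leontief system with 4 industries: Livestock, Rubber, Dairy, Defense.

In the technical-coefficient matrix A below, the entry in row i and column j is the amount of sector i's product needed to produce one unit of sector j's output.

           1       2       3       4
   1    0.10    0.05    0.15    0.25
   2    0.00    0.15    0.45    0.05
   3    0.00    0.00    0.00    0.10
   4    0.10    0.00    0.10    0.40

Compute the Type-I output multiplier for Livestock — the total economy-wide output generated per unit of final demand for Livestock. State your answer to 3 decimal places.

I − A =
  [   0.90    -0.05    -0.15    -0.25]
  [   0.00     0.85    -0.45    -0.05]
  [   0.00     0.00     1.00    -0.10]
  [  -0.10     0.00    -0.10     0.60]
Compute the cofactors C_ij = (−1)^(i+j)·(3×3 minor ij) of I−A; the adjugate is their transpose:
adj(I−A) = Cᵀ =
  [ 0.5015   0.0295   0.1115   0.2300]
  [ 0.0095   0.5045   0.2370   0.0855]
  [ 0.0085   0.0005   0.4375   0.0765]
  [ 0.0850   0.0050   0.0915   0.7650]
det(I−A) = Σ_j (I−A)_1j·C_1j = (0.90)(0.5015) + (-0.05)(0.0095) + (-0.15)(0.0085) + (-0.25)(0.0850) = 0.42835
(I − A)⁻¹ = adj(I−A) / det(I−A) ≈
  [   1.1708     0.0689     0.2603     0.5369]
  [   0.0222     1.1778     0.5533     0.1996]
  [   0.0198     0.0012     1.0214     0.1786]
  [   0.1984     0.0117     0.2136     1.7859]
The output multiplier for sector j is the column-j sum of the Leontief inverse (I − A)⁻¹ = adj(I−A) / det(I−A).
Column 1 of adj(I−A): (0.5015, 0.0095, 0.0085, 0.0850); det(I−A) = 0.42835.
m_1 = (0.5015 + 0.0095 + 0.0085 + 0.0850) / 0.42835 = 0.6045 / 0.42835 ≈ 1.411.

m_1 = 1.411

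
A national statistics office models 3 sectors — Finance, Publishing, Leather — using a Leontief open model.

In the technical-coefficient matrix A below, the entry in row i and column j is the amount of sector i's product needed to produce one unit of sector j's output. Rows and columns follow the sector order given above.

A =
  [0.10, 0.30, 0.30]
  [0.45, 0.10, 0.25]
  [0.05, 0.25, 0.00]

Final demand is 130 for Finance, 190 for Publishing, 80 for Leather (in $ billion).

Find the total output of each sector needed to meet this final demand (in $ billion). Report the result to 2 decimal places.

x_F = 365.87, x_P = 452.80, x_L = 211.49

I − A =
  [   0.90    -0.30    -0.30]
  [  -0.45     0.90    -0.25]
  [  -0.05    -0.25     1.00]
Cofactors of I−A, C_ij = (−1)^(i+j)·(minor ij) (rows/columns in the sector order above):
  C_11 = (0.90)(1.00) − (-0.25)(-0.25) = 0.8375
  C_12 = −[(-0.45)(1.00) − (-0.25)(-0.05)] = 0.4625
  C_13 = (-0.45)(-0.25) − (0.90)(-0.05) = 0.1575
  C_21 = −[(-0.30)(1.00) − (-0.30)(-0.25)] = 0.3750
  C_22 = (0.90)(1.00) − (-0.30)(-0.05) = 0.8850
  C_23 = −[(0.90)(-0.25) − (-0.30)(-0.05)] = 0.2400
  C_31 = (-0.30)(-0.25) − (-0.30)(0.90) = 0.3450
  C_32 = −[(0.90)(-0.25) − (-0.30)(-0.45)] = 0.3600
  C_33 = (0.90)(0.90) − (-0.30)(-0.45) = 0.6750
det(I−A) = Σ_j (I−A)_1j·C_1j = (0.90)(0.8375) + (-0.30)(0.4625) + (-0.30)(0.1575) = 0.56775
adj(I−A) = Cᵀ =
  [ 0.8375   0.3750   0.3450]
  [ 0.4625   0.8850   0.3600]
  [ 0.1575   0.2400   0.6750]
(I − A)⁻¹ = adj(I−A) / det(I−A) ≈
  [   1.4751     0.6605     0.6077]
  [   0.8146     1.5588     0.6341]
  [   0.2774     0.4227     1.1889]
x = (I − A)⁻¹ d = adj(I−A)·d / det(I−A), with det(I−A) = 0.56775:
  x_F = (0.8375·130 + 0.3750·190 + 0.3450·80) / 0.56775 = 207.725 / 0.56775 ≈ 365.87
  x_P = (0.4625·130 + 0.8850·190 + 0.3600·80) / 0.56775 = 257.075 / 0.56775 ≈ 452.80
  x_L = (0.1575·130 + 0.2400·190 + 0.6750·80) / 0.56775 = 120.075 / 0.56775 ≈ 211.49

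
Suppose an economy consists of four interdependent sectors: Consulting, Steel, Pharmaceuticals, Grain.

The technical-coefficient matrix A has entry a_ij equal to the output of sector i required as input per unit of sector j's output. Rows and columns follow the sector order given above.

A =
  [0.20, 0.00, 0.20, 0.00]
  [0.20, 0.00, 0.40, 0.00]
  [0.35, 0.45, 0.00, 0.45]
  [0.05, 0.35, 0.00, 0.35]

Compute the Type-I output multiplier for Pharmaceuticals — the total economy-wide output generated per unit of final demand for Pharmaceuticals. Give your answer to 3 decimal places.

m_3 = 3.312

I − A =
  [   0.80     0.00    -0.20     0.00]
  [  -0.20     1.00    -0.40     0.00]
  [  -0.35    -0.45     1.00    -0.45]
  [  -0.05    -0.35     0.00     0.65]
Compute the cofactors C_ij = (−1)^(i+j)·(3×3 minor ij) of I−A; the adjugate is their transpose:
adj(I−A) = Cᵀ =
  [ 0.4700   0.0900   0.1300   0.0900]
  [ 0.2300   0.4700   0.2340   0.1620]
  [ 0.3400   0.3600   0.5200   0.3600]
  [ 0.1600   0.2600   0.1360   0.5680]
det(I−A) = Σ_j (I−A)_1j·C_1j = (0.80)(0.4700) + (0.00)(0.2300) + (-0.20)(0.3400) + (0.00)(0.1600) = 0.3080
(I − A)⁻¹ = adj(I−A) / det(I−A) ≈
  [   1.5260     0.2922     0.4221     0.2922]
  [   0.7468     1.5260     0.7597     0.5260]
  [   1.1039     1.1688     1.6883     1.1688]
  [   0.5195     0.8442     0.4416     1.8442]
The output multiplier for sector j is the column-j sum of the Leontief inverse (I − A)⁻¹ = adj(I−A) / det(I−A).
Column 3 of adj(I−A): (0.1300, 0.2340, 0.5200, 0.1360); det(I−A) = 0.3080.
m_3 = (0.1300 + 0.2340 + 0.5200 + 0.1360) / 0.3080 = 1.02 / 0.3080 ≈ 3.312.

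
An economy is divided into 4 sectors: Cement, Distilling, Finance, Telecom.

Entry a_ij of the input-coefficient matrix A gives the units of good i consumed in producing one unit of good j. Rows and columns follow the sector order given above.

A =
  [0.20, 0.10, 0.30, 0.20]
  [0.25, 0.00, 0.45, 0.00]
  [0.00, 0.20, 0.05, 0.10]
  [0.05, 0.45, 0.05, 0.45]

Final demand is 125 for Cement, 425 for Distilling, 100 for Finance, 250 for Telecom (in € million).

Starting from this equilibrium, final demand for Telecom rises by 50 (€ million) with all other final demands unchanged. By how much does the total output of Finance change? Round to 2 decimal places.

I − A =
  [   0.80    -0.10    -0.30    -0.20]
  [  -0.25     1.00    -0.45     0.00]
  [   0.00    -0.20     0.95    -0.10]
  [  -0.05    -0.45    -0.05     0.55]
Compute the cofactors C_ij = (−1)^(i+j)·(3×3 minor ij) of I−A; the adjugate is their transpose:
adj(I−A) = Cᵀ =
  [ 0.447750   0.185750   0.240250   0.206500]
  [ 0.131625   0.403000   0.237250   0.091000]
  [ 0.043750   0.122500   0.393750   0.087500]
  [ 0.152375   0.357750   0.251750   0.649250]
det(I−A) = Σ_j (I−A)_1j·C_1j = (0.80)(0.447750) + (-0.10)(0.131625) + (-0.30)(0.043750) + (-0.20)(0.152375) = 0.3014375
(I − A)⁻¹ = adj(I−A) / det(I−A) ≈
  [   1.4854     0.6162     0.7970     0.6851]
  [   0.4367     1.3369     0.7871     0.3019]
  [   0.1451     0.4064     1.3062     0.2903]
  [   0.5055     1.1868     0.8352     2.1538]
Δx = (I − A)⁻¹ Δd with Δd having +50 in the Telecom component and 0 elsewhere.
So Δx_3 = L_34 · (+50), where L_34 = adj(I−A)_34 / det(I−A) = 0.087500 / 0.3014375.
Δx_3 = 0.087500 × (+50) / 0.3014375 = 4.375 / 0.3014375 ≈ 14.51.

Δx_3 = 14.51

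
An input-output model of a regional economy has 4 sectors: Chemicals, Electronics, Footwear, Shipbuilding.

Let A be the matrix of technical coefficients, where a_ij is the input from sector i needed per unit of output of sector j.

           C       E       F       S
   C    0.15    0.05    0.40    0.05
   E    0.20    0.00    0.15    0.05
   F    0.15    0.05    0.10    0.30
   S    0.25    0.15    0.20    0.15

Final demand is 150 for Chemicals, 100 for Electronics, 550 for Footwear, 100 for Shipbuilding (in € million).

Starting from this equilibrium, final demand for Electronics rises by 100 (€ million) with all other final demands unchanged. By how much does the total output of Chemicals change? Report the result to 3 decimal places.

I − A =
  [   0.85    -0.05    -0.40    -0.05]
  [  -0.20     1.00    -0.15    -0.05]
  [  -0.15    -0.05     0.90    -0.30]
  [  -0.25    -0.15    -0.20     0.85]
Compute the cofactors C_ij = (−1)^(i+j)·(3×3 minor ij) of I−A; the adjugate is their transpose:
adj(I−A) = Cᵀ =
  [ 0.684625   0.077500   0.355000   0.170125]
  [ 0.184125   0.505500   0.190000   0.107625]
  [ 0.219500   0.085000   0.693000   0.262500]
  [ 0.285500   0.132000   0.301000   0.684500]
det(I−A) = Σ_j (I−A)_1j·C_1j = (0.85)(0.684625) + (-0.05)(0.184125) + (-0.40)(0.219500) + (-0.05)(0.285500) = 0.47065
(I − A)⁻¹ = adj(I−A) / det(I−A) ≈
  [   1.4546     0.1647     0.7543     0.3615]
  [   0.3912     1.0740     0.4037     0.2287]
  [   0.4664     0.1806     1.4724     0.5577]
  [   0.6066     0.2805     0.6395     1.4544]
Δx = (I − A)⁻¹ Δd with Δd having +100 in the Electronics component and 0 elsewhere.
So Δx_C = L_CE · (+100), where L_CE = adj(I−A)_CE / det(I−A) = 0.077500 / 0.47065.
Δx_C = 0.077500 × (+100) / 0.47065 = 7.75 / 0.47065 ≈ 16.467.

Δx_C = 16.467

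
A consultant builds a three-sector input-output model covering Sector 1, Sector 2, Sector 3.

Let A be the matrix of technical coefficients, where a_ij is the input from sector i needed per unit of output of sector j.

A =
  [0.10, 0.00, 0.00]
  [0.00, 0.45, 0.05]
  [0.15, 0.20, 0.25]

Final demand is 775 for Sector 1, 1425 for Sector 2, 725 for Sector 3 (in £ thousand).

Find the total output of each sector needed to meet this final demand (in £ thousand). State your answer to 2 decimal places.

I − A =
  [   0.90     0.00     0.00]
  [   0.00     0.55    -0.05]
  [  -0.15    -0.20     0.75]
Cofactors of I−A, C_ij = (−1)^(i+j)·(minor ij) (rows/columns in the sector order above):
  C_11 = (0.55)(0.75) − (-0.05)(-0.20) = 0.4025
  C_12 = −[(0.00)(0.75) − (-0.05)(-0.15)] = 0.0075
  C_13 = (0.00)(-0.20) − (0.55)(-0.15) = 0.0825
  C_21 = −[(0.00)(0.75) − (0.00)(-0.20)] = 0.0000
  C_22 = (0.90)(0.75) − (0.00)(-0.15) = 0.6750
  C_23 = −[(0.90)(-0.20) − (0.00)(-0.15)] = 0.1800
  C_31 = (0.00)(-0.05) − (0.00)(0.55) = 0.0000
  C_32 = −[(0.90)(-0.05) − (0.00)(0.00)] = 0.0450
  C_33 = (0.90)(0.55) − (0.00)(0.00) = 0.4950
det(I−A) = Σ_j (I−A)_1j·C_1j = (0.90)(0.4025) + (0.00)(0.0075) + (0.00)(0.0825) = 0.36225
adj(I−A) = Cᵀ =
  [ 0.4025   0.0000   0.0000]
  [ 0.0075   0.6750   0.0450]
  [ 0.0825   0.1800   0.4950]
(I − A)⁻¹ = adj(I−A) / det(I−A) ≈
  [   1.1111     0.0000     0.0000]
  [   0.0207     1.8634     0.1242]
  [   0.2277     0.4969     1.3665]
x = (I − A)⁻¹ d = adj(I−A)·d / det(I−A), with det(I−A) = 0.36225:
  x_1 = (0.4025·775 + 0.0000·1425 + 0.0000·725) / 0.36225 = 311.9375 / 0.36225 ≈ 861.11
  x_2 = (0.0075·775 + 0.6750·1425 + 0.0450·725) / 0.36225 = 1000.3125 / 0.36225 ≈ 2761.39
  x_3 = (0.0825·775 + 0.1800·1425 + 0.4950·725) / 0.36225 = 679.3125 / 0.36225 ≈ 1875.26

x_1 = 861.11, x_2 = 2761.39, x_3 = 1875.26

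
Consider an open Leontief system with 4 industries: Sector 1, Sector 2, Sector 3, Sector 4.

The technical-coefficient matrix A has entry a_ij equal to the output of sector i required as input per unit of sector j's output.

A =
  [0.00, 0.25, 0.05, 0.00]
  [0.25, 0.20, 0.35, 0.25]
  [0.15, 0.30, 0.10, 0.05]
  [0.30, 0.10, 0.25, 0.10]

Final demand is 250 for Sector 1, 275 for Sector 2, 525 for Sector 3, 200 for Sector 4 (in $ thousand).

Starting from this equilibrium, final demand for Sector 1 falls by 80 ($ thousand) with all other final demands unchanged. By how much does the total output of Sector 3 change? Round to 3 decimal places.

Δx_3 = -40.693

I − A =
  [   1.00    -0.25    -0.05     0.00]
  [  -0.25     0.80    -0.35    -0.25]
  [  -0.15    -0.30     0.90    -0.05]
  [  -0.30    -0.10    -0.25     0.90]
Compute the cofactors C_ij = (−1)^(i+j)·(3×3 minor ij) of I−A; the adjugate is their transpose:
adj(I−A) = Cᵀ =
  [ 0.500500   0.213125   0.129125   0.066375]
  [ 0.328750   0.790000   0.392500   0.241250]
  [ 0.207500   0.312500   0.620000   0.121250]
  [ 0.261000   0.245625   0.258875   0.535875]
det(I−A) = Σ_j (I−A)_1j·C_1j = (1.00)(0.500500) + (-0.25)(0.328750) + (-0.05)(0.207500) + (0.00)(0.261000) = 0.4079375
(I − A)⁻¹ = adj(I−A) / det(I−A) ≈
  [   1.2269     0.5224     0.3165     0.1627]
  [   0.8059     1.9366     0.9622     0.5914]
  [   0.5087     0.7660     1.5198     0.2972]
  [   0.6398     0.6021     0.6346     1.3136]
Δx = (I − A)⁻¹ Δd with Δd having -80 in the Sector 1 component and 0 elsewhere.
So Δx_3 = L_31 · (-80), where L_31 = adj(I−A)_31 / det(I−A) = 0.207500 / 0.4079375.
Δx_3 = 0.207500 × (-80) / 0.4079375 = -16.60 / 0.4079375 ≈ -40.693.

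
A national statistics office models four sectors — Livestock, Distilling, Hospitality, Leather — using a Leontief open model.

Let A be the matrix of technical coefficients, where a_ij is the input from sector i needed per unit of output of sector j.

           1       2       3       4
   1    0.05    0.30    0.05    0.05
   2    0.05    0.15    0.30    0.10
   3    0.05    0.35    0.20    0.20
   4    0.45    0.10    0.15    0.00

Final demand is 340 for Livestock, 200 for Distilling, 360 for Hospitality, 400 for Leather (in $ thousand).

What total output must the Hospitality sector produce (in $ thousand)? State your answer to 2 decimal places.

I − A =
  [   0.95    -0.30    -0.05    -0.05]
  [  -0.05     0.85    -0.30    -0.10]
  [  -0.05    -0.35     0.80    -0.20]
  [  -0.45    -0.10    -0.15     1.00]
Compute the cofactors C_ij = (−1)^(i+j)·(3×3 minor ij) of I−A; the adjugate is their transpose:
adj(I−A) = Cᵀ =
  [ 0.530250   0.256125   0.144375   0.081000]
  [ 0.117250   0.706125   0.297625   0.136000]
  [ 0.152750   0.385875   0.750125   0.196250]
  [ 0.273250   0.243750   0.207250   0.526750]
det(I−A) = Σ_j (I−A)_1j·C_1j = (0.95)(0.530250) + (-0.30)(0.117250) + (-0.05)(0.152750) + (-0.05)(0.273250) = 0.4472625
(I − A)⁻¹ = adj(I−A) / det(I−A) ≈
  [   1.1855     0.5727     0.3228     0.1811]
  [   0.2622     1.5788     0.6654     0.3041]
  [   0.3415     0.8627     1.6771     0.4388]
  [   0.6109     0.5450     0.4634     1.1777]
x = (I − A)⁻¹ d = adj(I−A)·d / det(I−A), with det(I−A) = 0.4472625:
  x_1 = (0.530250·340 + 0.256125·200 + 0.144375·360 + 0.081000·400) / 0.4472625 = 315.885 / 0.4472625 ≈ 706.26
  x_2 = (0.117250·340 + 0.706125·200 + 0.297625·360 + 0.136000·400) / 0.4472625 = 342.635 / 0.4472625 ≈ 766.07
  x_3 = (0.152750·340 + 0.385875·200 + 0.750125·360 + 0.196250·400) / 0.4472625 = 477.655 / 0.4472625 ≈ 1067.95
  x_4 = (0.273250·340 + 0.243750·200 + 0.207250·360 + 0.526750·400) / 0.4472625 = 426.965 / 0.4472625 ≈ 954.62

x_3 = 1067.95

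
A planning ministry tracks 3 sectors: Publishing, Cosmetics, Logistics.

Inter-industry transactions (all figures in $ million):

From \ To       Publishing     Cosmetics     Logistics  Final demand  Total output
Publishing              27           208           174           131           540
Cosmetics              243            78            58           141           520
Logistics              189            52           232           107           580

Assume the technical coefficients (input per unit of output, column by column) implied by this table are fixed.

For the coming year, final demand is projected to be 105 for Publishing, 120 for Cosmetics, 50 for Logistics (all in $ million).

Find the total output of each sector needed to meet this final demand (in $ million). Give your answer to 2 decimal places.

Technical coefficients a_ij = z_ij / X_j:
  a_11 = 27/540 = 0.05, a_21 = 243/540 = 0.45, a_31 = 189/540 = 0.35
  a_12 = 208/520 = 0.40, a_22 = 78/520 = 0.15, a_32 = 52/520 = 0.10
  a_13 = 174/580 = 0.30, a_23 = 58/580 = 0.10, a_33 = 232/580 = 0.40
I − A =
  [   0.95    -0.40    -0.30]
  [  -0.45     0.85    -0.10]
  [  -0.35    -0.10     0.60]
Cofactors of I−A, C_ij = (−1)^(i+j)·(minor ij) (rows/columns in the sector order above):
  C_11 = (0.85)(0.60) − (-0.10)(-0.10) = 0.5000
  C_12 = −[(-0.45)(0.60) − (-0.10)(-0.35)] = 0.3050
  C_13 = (-0.45)(-0.10) − (0.85)(-0.35) = 0.3425
  C_21 = −[(-0.40)(0.60) − (-0.30)(-0.10)] = 0.2700
  C_22 = (0.95)(0.60) − (-0.30)(-0.35) = 0.4650
  C_23 = −[(0.95)(-0.10) − (-0.40)(-0.35)] = 0.2350
  C_31 = (-0.40)(-0.10) − (-0.30)(0.85) = 0.2950
  C_32 = −[(0.95)(-0.10) − (-0.30)(-0.45)] = 0.2300
  C_33 = (0.95)(0.85) − (-0.40)(-0.45) = 0.6275
det(I−A) = Σ_j (I−A)_1j·C_1j = (0.95)(0.5000) + (-0.40)(0.3050) + (-0.30)(0.3425) = 0.25025
adj(I−A) = Cᵀ =
  [ 0.5000   0.2700   0.2950]
  [ 0.3050   0.4650   0.2300]
  [ 0.3425   0.2350   0.6275]
(I − A)⁻¹ = adj(I−A) / det(I−A) ≈
  [   1.9980     1.0789     1.1788]
  [   1.2188     1.8581     0.9191]
  [   1.3686     0.9391     2.5075]
x = (I − A)⁻¹ d = adj(I−A)·d / det(I−A), with det(I−A) = 0.25025:
  x_1 = (0.5000·105 + 0.2700·120 + 0.2950·50) / 0.25025 = 99.65 / 0.25025 ≈ 398.20
  x_2 = (0.3050·105 + 0.4650·120 + 0.2300·50) / 0.25025 = 99.325 / 0.25025 ≈ 396.90
  x_3 = (0.3425·105 + 0.2350·120 + 0.6275·50) / 0.25025 = 95.5375 / 0.25025 ≈ 381.77

x_1 = 398.20, x_2 = 396.90, x_3 = 381.77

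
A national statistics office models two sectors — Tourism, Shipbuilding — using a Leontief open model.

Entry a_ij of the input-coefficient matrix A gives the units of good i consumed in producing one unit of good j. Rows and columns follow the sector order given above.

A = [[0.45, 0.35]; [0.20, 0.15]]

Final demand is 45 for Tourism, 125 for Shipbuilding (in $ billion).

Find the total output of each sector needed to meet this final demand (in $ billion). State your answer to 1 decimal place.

I − A =
  [   0.55    -0.35]
  [  -0.20     0.85]
det(I−A) = (0.55)(0.85) − (-0.35)(-0.20) = 0.3975
adj(I−A) = [[0.85, 0.35], [0.20, 0.55]]
(I − A)⁻¹ = adj(I−A) / det(I−A) ≈
  [   2.1384     0.8805]
  [   0.5031     1.3836]
x = (I − A)⁻¹ d = adj(I−A)·d / det(I−A), with det(I−A) = 0.3975:
  x_1 = (0.85·45 + 0.35·125) / 0.3975 = 82.00 / 0.3975 ≈ 206.3
  x_2 = (0.20·45 + 0.55·125) / 0.3975 = 77.75 / 0.3975 ≈ 195.6

x_1 = 206.3, x_2 = 195.6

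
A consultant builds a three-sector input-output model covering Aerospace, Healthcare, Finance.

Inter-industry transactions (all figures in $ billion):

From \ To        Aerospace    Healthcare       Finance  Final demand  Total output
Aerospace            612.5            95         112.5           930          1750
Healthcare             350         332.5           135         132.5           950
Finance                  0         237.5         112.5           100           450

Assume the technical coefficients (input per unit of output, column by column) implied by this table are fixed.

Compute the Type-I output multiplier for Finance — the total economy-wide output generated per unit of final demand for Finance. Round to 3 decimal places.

Technical coefficients a_ij = z_ij / X_j:
  a_11 = 612.5/1750 = 0.35, a_21 = 350/1750 = 0.20, a_31 = 0/1750 = 0.00
  a_12 = 95/950 = 0.10, a_22 = 332.5/950 = 0.35, a_32 = 237.5/950 = 0.25
  a_13 = 112.5/450 = 0.25, a_23 = 135/450 = 0.30, a_33 = 112.5/450 = 0.25
I − A =
  [   0.65    -0.10    -0.25]
  [  -0.20     0.65    -0.30]
  [   0.00    -0.25     0.75]
Cofactors of I−A, C_ij = (−1)^(i+j)·(minor ij) (rows/columns in the sector order above):
  C_11 = (0.65)(0.75) − (-0.30)(-0.25) = 0.4125
  C_12 = −[(-0.20)(0.75) − (-0.30)(0.00)] = 0.1500
  C_13 = (-0.20)(-0.25) − (0.65)(0.00) = 0.0500
  C_21 = −[(-0.10)(0.75) − (-0.25)(-0.25)] = 0.1375
  C_22 = (0.65)(0.75) − (-0.25)(0.00) = 0.4875
  C_23 = −[(0.65)(-0.25) − (-0.10)(0.00)] = 0.1625
  C_31 = (-0.10)(-0.30) − (-0.25)(0.65) = 0.1925
  C_32 = −[(0.65)(-0.30) − (-0.25)(-0.20)] = 0.2450
  C_33 = (0.65)(0.65) − (-0.10)(-0.20) = 0.4025
det(I−A) = Σ_j (I−A)_1j·C_1j = (0.65)(0.4125) + (-0.10)(0.1500) + (-0.25)(0.0500) = 0.240625
adj(I−A) = Cᵀ =
  [ 0.4125   0.1375   0.1925]
  [ 0.1500   0.4875   0.2450]
  [ 0.0500   0.1625   0.4025]
(I − A)⁻¹ = adj(I−A) / det(I−A) ≈
  [   1.7143     0.5714     0.8000]
  [   0.6234     2.0260     1.0182]
  [   0.2078     0.6753     1.6727]
The output multiplier for sector j is the column-j sum of the Leontief inverse (I − A)⁻¹ = adj(I−A) / det(I−A).
Column 3 of adj(I−A): (0.1925, 0.2450, 0.4025); det(I−A) = 0.240625.
m_3 = (0.1925 + 0.2450 + 0.4025) / 0.240625 = 0.84 / 0.240625 ≈ 3.491.

m_3 = 3.491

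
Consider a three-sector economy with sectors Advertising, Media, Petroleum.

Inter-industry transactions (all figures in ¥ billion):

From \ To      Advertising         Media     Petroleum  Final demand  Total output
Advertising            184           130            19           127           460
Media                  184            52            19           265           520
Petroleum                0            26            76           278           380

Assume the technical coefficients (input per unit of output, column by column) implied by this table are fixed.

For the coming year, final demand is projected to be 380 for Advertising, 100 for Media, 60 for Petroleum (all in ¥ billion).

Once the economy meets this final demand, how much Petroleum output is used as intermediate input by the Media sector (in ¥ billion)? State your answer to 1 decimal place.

z_32 = 24.7

Technical coefficients a_ij = z_ij / X_j:
  a_11 = 184/460 = 0.40, a_21 = 184/460 = 0.40, a_31 = 0/460 = 0.00
  a_12 = 130/520 = 0.25, a_22 = 52/520 = 0.10, a_32 = 26/520 = 0.05
  a_13 = 19/380 = 0.05, a_23 = 19/380 = 0.05, a_33 = 76/380 = 0.20
I − A =
  [   0.60    -0.25    -0.05]
  [  -0.40     0.90    -0.05]
  [   0.00    -0.05     0.80]
Cofactors of I−A, C_ij = (−1)^(i+j)·(minor ij) (rows/columns in the sector order above):
  C_11 = (0.90)(0.80) − (-0.05)(-0.05) = 0.7175
  C_12 = −[(-0.40)(0.80) − (-0.05)(0.00)] = 0.3200
  C_13 = (-0.40)(-0.05) − (0.90)(0.00) = 0.0200
  C_21 = −[(-0.25)(0.80) − (-0.05)(-0.05)] = 0.2025
  C_22 = (0.60)(0.80) − (-0.05)(0.00) = 0.4800
  C_23 = −[(0.60)(-0.05) − (-0.25)(0.00)] = 0.0300
  C_31 = (-0.25)(-0.05) − (-0.05)(0.90) = 0.0575
  C_32 = −[(0.60)(-0.05) − (-0.05)(-0.40)] = 0.0500
  C_33 = (0.60)(0.90) − (-0.25)(-0.40) = 0.4400
det(I−A) = Σ_j (I−A)_1j·C_1j = (0.60)(0.7175) + (-0.25)(0.3200) + (-0.05)(0.0200) = 0.3495
adj(I−A) = Cᵀ =
  [ 0.7175   0.2025   0.0575]
  [ 0.3200   0.4800   0.0500]
  [ 0.0200   0.0300   0.4400]
(I − A)⁻¹ = adj(I−A) / det(I−A) ≈
  [   2.0529     0.5794     0.1645]
  [   0.9156     1.3734     0.1431]
  [   0.0572     0.0858     1.2589]
First solve x = (I − A)⁻¹ d = adj(I−A)·d / det(I−A); in particular x_2 = (0.3200·380 + 0.4800·100 + 0.0500·60) / 0.3495 = 172.60 / 0.3495 ≈ 493.848.
Intermediate flow from 3 to 2: z_32 = a_32 · x_2 = 0.05 × 172.60 / 0.3495 = 8.63 / 0.3495 ≈ 24.7.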